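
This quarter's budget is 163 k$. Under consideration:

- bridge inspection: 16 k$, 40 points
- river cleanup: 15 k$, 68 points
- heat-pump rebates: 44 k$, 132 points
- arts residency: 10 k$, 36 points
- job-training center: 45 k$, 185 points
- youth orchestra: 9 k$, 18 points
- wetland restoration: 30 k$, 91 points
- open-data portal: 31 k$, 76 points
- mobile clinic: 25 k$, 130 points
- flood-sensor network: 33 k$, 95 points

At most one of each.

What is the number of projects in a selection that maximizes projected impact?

5

Optimal total is 610.
For example river cleanup + heat-pump rebates + job-training center + mobile clinic + flood-sensor network achieves it, using 162 k$.
All optima have 5 projects.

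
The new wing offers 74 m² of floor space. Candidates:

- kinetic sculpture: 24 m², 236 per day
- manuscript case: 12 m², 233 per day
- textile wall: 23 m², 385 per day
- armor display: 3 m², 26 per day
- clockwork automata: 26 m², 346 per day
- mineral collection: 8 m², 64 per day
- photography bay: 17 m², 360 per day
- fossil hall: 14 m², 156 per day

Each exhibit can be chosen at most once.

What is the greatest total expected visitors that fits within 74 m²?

1198

Greedy by ratio would take manuscript case + textile wall + armor display + photography bay + fossil hall: 69 m² used, total 1160.
Replace armor display with mineral collection: the trade gains 38 net, giving 1198 at 74 m².
The closest alternative, manuscript case + textile wall + armor display + photography bay + fossil hall, reaches only 1160.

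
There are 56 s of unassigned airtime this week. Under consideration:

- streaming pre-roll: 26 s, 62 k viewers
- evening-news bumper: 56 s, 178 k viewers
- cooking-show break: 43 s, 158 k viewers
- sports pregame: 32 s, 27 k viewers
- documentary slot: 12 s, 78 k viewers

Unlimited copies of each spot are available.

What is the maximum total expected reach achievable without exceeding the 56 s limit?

312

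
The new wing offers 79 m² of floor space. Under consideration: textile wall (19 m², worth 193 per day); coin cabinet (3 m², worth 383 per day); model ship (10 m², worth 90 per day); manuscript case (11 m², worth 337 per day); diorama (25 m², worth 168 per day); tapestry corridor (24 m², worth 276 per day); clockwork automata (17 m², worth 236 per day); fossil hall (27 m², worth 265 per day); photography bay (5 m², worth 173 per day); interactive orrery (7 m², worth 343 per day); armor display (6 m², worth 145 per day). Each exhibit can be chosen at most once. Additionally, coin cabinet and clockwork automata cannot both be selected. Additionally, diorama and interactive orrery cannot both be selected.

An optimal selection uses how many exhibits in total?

7

Best achievable expected visitors is 1850.
For example textile wall + coin cabinet + manuscript case + tapestry corridor + photography bay + interactive orrery + armor display achieves it, using 75 m².
Every optimal selection uses 7 exhibits.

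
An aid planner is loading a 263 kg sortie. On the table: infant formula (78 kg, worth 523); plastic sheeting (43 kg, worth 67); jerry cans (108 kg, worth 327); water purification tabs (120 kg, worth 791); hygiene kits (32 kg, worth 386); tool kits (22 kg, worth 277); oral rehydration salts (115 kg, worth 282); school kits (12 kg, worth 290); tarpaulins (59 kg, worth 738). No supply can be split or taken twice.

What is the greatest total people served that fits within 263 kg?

2482

By people served per kg: school kits 24.17, tool kits 12.59, tarpaulins 12.51 lead.
Greedy by ratio would take infant formula + plastic sheeting + hygiene kits + tool kits + school kits + tarpaulins: 246 kg used, total 2281.
The 121 kg tied up in infant formula and plastic sheeting is better spent on water purification tabs — total rises to 2482 (245 kg).
Every other selection either busts 263 kg or fails to beat 2482.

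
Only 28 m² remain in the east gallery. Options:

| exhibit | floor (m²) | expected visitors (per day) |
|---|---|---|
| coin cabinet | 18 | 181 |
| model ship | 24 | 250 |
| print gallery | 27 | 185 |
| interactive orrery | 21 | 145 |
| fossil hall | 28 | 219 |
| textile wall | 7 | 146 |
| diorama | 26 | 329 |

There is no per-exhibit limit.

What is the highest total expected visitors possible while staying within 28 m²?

Ranking by ratio (expected visitors/m²): textile wall 20.86, diorama 12.65, model ship 10.42.
4×textile wall uses 28 of the 28 m² and totals 584.
Every other selection either busts 28 m² or fails to beat 584.

584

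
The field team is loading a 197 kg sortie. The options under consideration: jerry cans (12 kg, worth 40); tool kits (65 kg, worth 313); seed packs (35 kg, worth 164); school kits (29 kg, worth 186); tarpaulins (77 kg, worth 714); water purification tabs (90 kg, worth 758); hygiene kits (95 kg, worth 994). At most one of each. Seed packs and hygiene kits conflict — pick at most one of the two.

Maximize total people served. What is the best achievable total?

1792

Density check — hygiene kits 10.46, tarpaulins 9.27, water purification tabs 8.42, school kits 6.41 are the best per kg.
The ratio heuristic lands on jerry cans + tarpaulins + hygiene kits (1748) but leaves 13 kg idle.
The 77 kg tied up in tarpaulins is better spent on water purification tabs — total rises to 1792 (197 kg).
Next best is water purification tabs + hygiene kits at 1752 (185 kg) — short by 40.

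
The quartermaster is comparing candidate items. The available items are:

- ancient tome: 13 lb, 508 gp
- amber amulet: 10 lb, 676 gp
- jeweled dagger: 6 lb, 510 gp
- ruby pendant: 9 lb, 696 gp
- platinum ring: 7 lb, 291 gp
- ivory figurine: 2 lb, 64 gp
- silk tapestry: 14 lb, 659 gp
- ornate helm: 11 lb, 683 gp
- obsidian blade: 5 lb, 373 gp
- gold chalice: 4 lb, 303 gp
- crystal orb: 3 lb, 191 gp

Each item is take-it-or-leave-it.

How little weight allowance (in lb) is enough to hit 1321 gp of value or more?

18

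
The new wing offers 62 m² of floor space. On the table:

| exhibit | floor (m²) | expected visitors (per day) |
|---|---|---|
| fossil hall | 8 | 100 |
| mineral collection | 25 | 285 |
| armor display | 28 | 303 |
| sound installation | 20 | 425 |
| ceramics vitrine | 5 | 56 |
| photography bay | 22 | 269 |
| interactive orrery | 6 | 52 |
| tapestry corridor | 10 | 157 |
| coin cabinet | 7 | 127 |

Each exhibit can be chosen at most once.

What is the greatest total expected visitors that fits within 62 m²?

994

Density check — sound installation 21.25, coin cabinet 18.14, tapestry corridor 15.70, fossil hall 12.50 are the best per m².
Greedy by ratio would take fossil hall + sound installation + ceramics vitrine + interactive orrery + tapestry corridor + coin cabinet: 56 m² used, total 917.
Replace fossil hall and ceramics vitrine and interactive orrery with mineral collection: the trade gains 77 net, giving 994 at 62 m².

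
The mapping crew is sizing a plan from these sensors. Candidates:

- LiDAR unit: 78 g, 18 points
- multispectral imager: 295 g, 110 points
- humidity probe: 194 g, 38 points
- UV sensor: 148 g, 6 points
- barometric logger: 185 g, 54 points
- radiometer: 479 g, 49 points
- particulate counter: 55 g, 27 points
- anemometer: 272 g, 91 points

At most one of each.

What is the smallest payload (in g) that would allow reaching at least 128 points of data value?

Look for the lowest-payload combination reaching 128.
Taking multispectral imager + particulate counter gives 137 (≥ 128) for 350 g.
Any bundle with less than 350 g falls short of 128.

350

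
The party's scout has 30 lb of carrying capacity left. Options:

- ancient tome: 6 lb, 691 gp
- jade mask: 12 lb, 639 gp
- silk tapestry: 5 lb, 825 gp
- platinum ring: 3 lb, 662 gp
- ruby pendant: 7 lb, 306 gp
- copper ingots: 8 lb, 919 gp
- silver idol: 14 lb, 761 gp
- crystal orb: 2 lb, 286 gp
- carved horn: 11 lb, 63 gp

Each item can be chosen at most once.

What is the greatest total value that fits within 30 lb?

3403

Taking the top-ratio items first gives ancient tome + silk tapestry + platinum ring + copper ingots + crystal orb for 3383 (24 lb).
Replace crystal orb with ruby pendant: the trade gains 20 net, giving 3403 at 29 lb.
The spare 1 lb is too small for any remaining item, and no exchange beats 3403.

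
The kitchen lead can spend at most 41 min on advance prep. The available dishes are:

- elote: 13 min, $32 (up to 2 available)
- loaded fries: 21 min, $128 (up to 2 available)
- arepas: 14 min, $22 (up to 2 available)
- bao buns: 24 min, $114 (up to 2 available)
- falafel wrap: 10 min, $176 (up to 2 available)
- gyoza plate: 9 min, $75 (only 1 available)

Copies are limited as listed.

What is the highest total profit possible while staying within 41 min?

480

By profit per min: falafel wrap 17.60, gyoza plate 8.33, loaded fries 6.10, bao buns 4.75 lead.
Taking the top-ratio dishes first gives 2×falafel wrap + gyoza plate for 427 (29 min).
Replace gyoza plate with loaded fries: the trade gains 53 net, giving 480 at 41 min.
That's the maximum — no swap from here does better than 480.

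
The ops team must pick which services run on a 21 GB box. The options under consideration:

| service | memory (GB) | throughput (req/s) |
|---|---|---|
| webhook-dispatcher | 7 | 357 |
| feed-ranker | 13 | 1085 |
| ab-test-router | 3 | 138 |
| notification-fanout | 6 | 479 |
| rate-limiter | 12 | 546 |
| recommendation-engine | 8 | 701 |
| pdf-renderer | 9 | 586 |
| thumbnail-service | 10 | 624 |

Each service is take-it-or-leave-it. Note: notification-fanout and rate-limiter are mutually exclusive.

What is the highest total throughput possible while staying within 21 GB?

The ratio ordering already packs tightly: feed-ranker + recommendation-engine, 21 GB, 1786.

1786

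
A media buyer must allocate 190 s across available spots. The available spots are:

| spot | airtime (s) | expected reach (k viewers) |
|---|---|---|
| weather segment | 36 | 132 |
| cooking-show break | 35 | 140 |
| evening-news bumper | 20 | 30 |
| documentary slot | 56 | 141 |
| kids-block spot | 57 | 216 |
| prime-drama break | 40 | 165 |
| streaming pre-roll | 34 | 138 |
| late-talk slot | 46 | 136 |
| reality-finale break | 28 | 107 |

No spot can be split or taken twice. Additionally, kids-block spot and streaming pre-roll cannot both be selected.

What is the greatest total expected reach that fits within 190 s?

686

Greedy by ratio would take weather segment + cooking-show break + prime-drama break + streaming pre-roll + reality-finale break: 173 s used, total 682.
The 36 s tied up in weather segment is better spent on late-talk slot — total rises to 686 (183 s).
The closest alternative, weather segment + cooking-show break + evening-news bumper + kids-block spot + prime-drama break, reaches only 683.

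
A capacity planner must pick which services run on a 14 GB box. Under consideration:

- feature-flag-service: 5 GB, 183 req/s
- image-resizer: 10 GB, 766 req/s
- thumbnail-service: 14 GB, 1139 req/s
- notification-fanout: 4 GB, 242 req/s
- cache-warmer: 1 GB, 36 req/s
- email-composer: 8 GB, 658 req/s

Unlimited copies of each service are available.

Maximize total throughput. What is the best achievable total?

By throughput per GB: email-composer 82.25, thumbnail-service 81.36, image-resizer 76.60, notification-fanout 60.50 lead.
Greedy by ratio would take notification-fanout + 2×cache-warmer + email-composer: 14 GB used, total 972.
Dropping notification-fanout and 2×cache-warmer and email-composer frees 14 GB; slotting in thumbnail-service (14 GB) lifts the total to 1139 at 14 GB.
Nothing else within 14 GB beats 1139.

1139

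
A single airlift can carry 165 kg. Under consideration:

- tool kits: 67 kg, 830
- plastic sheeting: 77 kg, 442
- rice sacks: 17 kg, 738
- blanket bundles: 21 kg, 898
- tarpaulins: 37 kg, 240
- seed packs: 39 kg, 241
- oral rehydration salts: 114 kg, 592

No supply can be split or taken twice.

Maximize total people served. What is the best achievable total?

Taking the top-ratio supplies first gives tool kits + rice sacks + blanket bundles + tarpaulins for 2706 (142 kg).
Dropping tarpaulins frees 37 kg; slotting in seed packs (39 kg) lifts the total to 2707 at 144 kg.
Next best is tool kits + rice sacks + blanket bundles + tarpaulins at 2706 (142 kg) — short by 1.

2707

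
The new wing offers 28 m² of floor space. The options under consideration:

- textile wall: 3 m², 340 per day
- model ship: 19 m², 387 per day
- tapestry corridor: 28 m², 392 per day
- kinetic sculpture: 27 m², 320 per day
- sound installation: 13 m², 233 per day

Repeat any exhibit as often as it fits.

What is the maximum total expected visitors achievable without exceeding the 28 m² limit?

3060

9×textile wall uses 27 of the 28 m² and totals 3060.
Every other selection either busts 28 m² or fails to beat 3060.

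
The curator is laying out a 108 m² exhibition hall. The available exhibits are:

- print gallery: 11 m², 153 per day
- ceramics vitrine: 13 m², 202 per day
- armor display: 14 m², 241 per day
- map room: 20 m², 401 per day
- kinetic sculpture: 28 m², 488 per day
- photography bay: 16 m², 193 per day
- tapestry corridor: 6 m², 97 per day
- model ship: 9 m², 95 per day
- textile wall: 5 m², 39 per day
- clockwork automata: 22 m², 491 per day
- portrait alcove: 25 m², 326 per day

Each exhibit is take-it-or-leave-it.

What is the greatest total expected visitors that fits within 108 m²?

Taking the top-ratio exhibits first gives ceramics vitrine + armor display + map room + kinetic sculpture + tapestry corridor + textile wall + clockwork automata for 1959 (108 m²).
Dropping tapestry corridor and textile wall frees 11 m²; slotting in print gallery (11 m²) lifts the total to 1976 at 108 m².
No other feasible combination exceeds 1976.

1976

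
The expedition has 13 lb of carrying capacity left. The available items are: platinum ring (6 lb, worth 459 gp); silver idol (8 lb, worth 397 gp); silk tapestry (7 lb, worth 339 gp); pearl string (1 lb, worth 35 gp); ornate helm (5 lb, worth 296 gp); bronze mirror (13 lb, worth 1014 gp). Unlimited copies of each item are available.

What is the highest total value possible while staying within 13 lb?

1014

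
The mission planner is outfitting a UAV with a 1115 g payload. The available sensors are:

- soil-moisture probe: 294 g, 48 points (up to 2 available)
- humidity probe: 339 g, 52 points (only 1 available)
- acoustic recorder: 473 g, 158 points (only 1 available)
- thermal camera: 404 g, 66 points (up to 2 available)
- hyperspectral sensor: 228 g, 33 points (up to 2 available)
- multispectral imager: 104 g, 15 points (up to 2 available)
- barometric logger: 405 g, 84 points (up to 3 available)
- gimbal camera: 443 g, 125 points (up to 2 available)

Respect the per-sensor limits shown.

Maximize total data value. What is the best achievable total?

Taking acoustic recorder + multispectral imager + gimbal camera: 1020 g used, 298 in data value.
Every other selection either busts 1115 g or exceeds an availability limit or fails to beat 298.

298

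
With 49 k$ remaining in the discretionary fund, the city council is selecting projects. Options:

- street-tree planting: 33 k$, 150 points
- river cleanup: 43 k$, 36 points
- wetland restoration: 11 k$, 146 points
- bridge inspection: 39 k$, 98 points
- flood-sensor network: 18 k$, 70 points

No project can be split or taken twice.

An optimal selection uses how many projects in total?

2

The maximum projected impact within 49 k$ is 296.
For example street-tree planting + wetland restoration achieves it, using 44 k$.
All optima have 2 projects.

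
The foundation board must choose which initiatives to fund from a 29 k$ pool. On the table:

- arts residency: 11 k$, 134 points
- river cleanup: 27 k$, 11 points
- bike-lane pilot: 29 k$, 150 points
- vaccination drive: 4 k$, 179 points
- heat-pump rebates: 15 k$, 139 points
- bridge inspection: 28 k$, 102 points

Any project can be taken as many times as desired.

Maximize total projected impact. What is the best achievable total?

Density check — vaccination drive 44.75, arts residency 12.18, heat-pump rebates 9.27 are the best per k$.
The ratio ordering already packs tightly: 7×vaccination drive, 28 k$, 1253.
The spare 1 k$ is too small for any remaining project, and no exchange beats 1253.

1253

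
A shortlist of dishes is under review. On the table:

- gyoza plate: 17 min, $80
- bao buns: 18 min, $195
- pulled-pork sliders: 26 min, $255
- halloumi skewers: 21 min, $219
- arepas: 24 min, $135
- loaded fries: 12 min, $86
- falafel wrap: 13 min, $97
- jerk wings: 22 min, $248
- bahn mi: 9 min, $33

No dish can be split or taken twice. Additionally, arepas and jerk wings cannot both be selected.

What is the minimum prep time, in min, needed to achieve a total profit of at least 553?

Minimise min subject to total profit ≥ 553.
Taking halloumi skewers + loaded fries + jerk wings gives 553 (≥ 553) for 55 min.
Below 55 min the best achievable stays under 553.

55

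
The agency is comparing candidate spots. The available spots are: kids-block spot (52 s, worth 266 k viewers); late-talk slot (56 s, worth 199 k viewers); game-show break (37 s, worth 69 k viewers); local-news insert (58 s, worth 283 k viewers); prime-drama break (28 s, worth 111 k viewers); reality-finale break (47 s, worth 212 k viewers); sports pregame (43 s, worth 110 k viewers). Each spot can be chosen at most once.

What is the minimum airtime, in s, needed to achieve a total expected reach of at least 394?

86

Need the lightest bundle worth ≥ 394.
local-news insert + prime-drama break: 394 expected reach at 86 s.
Below 86 s the best achievable stays under 394.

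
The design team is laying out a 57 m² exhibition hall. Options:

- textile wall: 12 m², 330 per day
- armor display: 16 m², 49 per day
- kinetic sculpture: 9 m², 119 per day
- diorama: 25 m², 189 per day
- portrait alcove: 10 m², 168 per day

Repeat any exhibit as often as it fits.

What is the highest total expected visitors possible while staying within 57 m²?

1439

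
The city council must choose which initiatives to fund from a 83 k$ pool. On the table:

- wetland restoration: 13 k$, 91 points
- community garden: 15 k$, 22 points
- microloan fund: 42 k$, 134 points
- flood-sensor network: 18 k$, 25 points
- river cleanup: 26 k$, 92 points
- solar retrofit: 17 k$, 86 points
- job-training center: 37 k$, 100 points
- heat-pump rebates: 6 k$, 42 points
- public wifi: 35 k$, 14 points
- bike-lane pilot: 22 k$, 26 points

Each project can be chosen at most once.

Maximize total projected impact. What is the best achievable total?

353

Taking the top-ratio projects first gives wetland restoration + community garden + river cleanup + solar retrofit + heat-pump rebates for 333 (77 k$).
The 41 k$ tied up in community garden and river cleanup is better spent on microloan fund — total rises to 353 (78 k$).
That's the maximum — no swap from here does better than 353.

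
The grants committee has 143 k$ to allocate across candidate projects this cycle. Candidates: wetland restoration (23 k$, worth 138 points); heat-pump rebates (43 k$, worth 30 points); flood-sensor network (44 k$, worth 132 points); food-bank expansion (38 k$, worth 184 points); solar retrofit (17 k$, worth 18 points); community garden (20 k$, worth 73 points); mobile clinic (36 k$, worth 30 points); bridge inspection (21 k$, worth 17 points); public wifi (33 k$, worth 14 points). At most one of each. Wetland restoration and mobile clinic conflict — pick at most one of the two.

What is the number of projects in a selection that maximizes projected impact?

Optimal total is 545.
wetland restoration + flood-sensor network + food-bank expansion + solar retrofit + community garden hits 545 at 142 k$.
Every optimal selection uses 5 projects.

5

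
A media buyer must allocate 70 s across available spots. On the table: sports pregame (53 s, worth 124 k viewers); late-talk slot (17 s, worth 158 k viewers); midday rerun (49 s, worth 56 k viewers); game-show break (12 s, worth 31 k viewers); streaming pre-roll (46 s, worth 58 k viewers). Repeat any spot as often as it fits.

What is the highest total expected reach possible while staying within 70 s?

Best packing: 4×late-talk slot — 68 s, 632 total.
That's the maximum — no swap from here does better than 632.

632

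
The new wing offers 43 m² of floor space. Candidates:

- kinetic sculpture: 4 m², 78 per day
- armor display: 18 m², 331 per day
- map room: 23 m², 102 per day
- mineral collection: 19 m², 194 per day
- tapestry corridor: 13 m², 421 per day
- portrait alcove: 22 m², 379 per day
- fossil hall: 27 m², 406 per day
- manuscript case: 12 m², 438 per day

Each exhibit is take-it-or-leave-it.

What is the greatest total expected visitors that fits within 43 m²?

Taking the top-ratio exhibits first gives kinetic sculpture + tapestry corridor + manuscript case for 937 (29 m²).
The 4 m² tied up in kinetic sculpture is better spent on armor display — total rises to 1190 (43 m²).
Nothing else within 43 m² beats 1190.

1190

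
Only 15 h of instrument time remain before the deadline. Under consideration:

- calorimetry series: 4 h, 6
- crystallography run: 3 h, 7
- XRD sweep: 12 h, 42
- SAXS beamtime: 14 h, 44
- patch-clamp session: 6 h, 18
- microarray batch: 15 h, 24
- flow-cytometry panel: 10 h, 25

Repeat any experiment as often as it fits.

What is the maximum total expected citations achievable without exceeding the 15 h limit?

Crystallography run + XRD sweep uses 15 of the 15 h and totals 49.
No other feasible combination exceeds 49.

49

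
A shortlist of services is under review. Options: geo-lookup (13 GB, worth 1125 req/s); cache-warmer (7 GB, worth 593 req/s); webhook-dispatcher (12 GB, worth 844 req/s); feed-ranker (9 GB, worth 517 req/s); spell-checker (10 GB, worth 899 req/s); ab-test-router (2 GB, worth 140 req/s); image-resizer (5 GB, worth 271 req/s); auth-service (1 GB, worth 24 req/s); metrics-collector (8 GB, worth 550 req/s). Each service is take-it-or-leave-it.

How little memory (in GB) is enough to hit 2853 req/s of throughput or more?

Look for the lowest-memory combination reaching 2853.
geo-lookup + webhook-dispatcher + spell-checker reaches 2868 using 35 GB.
No combination under 35 GB hits 2853.

35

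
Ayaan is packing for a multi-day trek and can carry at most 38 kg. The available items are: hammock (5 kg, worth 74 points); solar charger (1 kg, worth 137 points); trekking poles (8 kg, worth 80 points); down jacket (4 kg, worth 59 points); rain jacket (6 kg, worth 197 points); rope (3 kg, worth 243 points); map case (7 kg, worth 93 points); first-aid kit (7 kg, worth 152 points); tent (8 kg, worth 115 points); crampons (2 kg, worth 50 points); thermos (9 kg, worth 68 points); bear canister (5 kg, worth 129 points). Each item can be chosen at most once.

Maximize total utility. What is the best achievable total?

1097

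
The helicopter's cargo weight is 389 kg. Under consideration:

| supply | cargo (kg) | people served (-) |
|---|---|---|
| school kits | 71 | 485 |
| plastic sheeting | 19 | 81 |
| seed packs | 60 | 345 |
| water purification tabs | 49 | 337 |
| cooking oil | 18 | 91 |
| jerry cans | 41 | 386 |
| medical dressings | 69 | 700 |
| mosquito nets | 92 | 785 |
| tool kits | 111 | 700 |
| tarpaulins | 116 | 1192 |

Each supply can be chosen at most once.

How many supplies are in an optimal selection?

5

Best achievable people served is 3548.
school kits + jerry cans + medical dressings + mosquito nets + tarpaulins hits 3548 at 389 kg.
All optima have 5 supplies.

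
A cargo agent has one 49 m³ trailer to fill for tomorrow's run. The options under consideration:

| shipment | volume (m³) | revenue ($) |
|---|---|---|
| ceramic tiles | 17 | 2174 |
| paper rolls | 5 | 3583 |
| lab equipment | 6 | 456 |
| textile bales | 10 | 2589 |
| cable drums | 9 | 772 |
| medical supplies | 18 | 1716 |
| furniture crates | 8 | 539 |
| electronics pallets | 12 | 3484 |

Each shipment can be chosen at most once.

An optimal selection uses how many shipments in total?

The maximum revenue within 49 m³ is 11830.
ceramic tiles + paper rolls + textile bales + electronics pallets hits 11830 at 44 m³.
All optima have 4 shipments.

4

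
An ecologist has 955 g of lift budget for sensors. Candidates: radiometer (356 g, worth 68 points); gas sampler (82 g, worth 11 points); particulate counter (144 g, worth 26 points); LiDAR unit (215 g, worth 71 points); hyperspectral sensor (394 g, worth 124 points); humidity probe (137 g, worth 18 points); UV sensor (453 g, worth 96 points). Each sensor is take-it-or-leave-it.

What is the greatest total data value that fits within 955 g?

Filling by ratio: gas sampler + particulate counter + LiDAR unit + hyperspectral sensor for 232, with 120 g left unused.
Dropping gas sampler frees 82 g; slotting in humidity probe (137 g) lifts the total to 239 at 890 g.

239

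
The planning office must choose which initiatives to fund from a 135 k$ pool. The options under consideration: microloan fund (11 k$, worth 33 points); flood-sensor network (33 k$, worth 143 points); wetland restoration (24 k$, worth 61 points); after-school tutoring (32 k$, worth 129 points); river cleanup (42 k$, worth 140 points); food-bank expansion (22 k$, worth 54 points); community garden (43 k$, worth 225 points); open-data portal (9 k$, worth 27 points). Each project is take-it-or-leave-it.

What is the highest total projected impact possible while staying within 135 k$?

Density check — community garden 5.23, flood-sensor network 4.33, after-school tutoring 4.03, river cleanup 3.33 are the best per k$.
A density-first pass picks microloan fund + flood-sensor network + after-school tutoring + community garden + open-data portal — 557 at 128 k$.
The 20 k$ tied up in microloan fund and open-data portal is better spent on wetland restoration — total rises to 558 (132 k$).
Every other selection either busts 135 k$ or fails to beat 558.

558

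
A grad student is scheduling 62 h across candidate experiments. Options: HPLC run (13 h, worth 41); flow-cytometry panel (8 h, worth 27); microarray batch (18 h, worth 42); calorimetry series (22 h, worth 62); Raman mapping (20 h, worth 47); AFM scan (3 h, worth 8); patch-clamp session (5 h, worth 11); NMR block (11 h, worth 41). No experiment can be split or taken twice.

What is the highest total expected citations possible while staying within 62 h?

190

Best packing: HPLC run + flow-cytometry panel + calorimetry series + AFM scan + patch-clamp session + NMR block — 62 h, 190 total.
The closest alternative, HPLC run + flow-cytometry panel + calorimetry series + patch-clamp session + NMR block, reaches only 182.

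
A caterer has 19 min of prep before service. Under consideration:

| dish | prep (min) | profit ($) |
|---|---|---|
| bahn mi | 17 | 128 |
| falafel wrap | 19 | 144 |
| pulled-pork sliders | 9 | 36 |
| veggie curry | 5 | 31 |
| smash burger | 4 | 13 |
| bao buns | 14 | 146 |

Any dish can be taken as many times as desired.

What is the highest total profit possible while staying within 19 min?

The ratio ordering already packs tightly: veggie curry + bao buns, 19 min, 177.

177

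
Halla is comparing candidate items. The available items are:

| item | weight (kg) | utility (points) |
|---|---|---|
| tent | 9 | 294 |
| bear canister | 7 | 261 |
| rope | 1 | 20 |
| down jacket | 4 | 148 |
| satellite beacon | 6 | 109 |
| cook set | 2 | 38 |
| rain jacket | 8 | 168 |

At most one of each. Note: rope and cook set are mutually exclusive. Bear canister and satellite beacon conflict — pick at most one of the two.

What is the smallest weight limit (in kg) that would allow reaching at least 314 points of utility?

Need the lightest bundle worth ≥ 314.
tent + rope: 314 utility at 10 kg.
No combination under 10 kg hits 314.

10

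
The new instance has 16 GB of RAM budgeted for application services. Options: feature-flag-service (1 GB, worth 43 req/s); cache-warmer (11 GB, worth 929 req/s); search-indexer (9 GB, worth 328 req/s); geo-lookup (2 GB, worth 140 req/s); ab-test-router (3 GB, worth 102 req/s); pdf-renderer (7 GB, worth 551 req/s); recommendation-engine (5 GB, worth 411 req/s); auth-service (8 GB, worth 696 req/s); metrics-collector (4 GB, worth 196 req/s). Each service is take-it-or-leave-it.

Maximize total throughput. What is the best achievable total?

Density check — auth-service 87.00, cache-warmer 84.45, recommendation-engine 82.20, pdf-renderer 78.71 are the best per GB.
Greedy by ratio would take feature-flag-service + geo-lookup + recommendation-engine + auth-service: 16 GB used, total 1290.
Dropping feature-flag-service and geo-lookup and auth-service frees 11 GB; slotting in cache-warmer (11 GB) lifts the total to 1340 at 16 GB.
Next best is feature-flag-service + pdf-renderer + auth-service at 1290 (16 GB) — short by 50.

1340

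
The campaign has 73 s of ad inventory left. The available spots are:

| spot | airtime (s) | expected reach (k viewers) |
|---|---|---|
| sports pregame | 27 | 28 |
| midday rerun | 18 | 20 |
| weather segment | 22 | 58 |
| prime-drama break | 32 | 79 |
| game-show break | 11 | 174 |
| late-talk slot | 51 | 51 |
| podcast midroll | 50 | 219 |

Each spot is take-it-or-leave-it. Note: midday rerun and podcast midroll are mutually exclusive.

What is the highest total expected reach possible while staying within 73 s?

393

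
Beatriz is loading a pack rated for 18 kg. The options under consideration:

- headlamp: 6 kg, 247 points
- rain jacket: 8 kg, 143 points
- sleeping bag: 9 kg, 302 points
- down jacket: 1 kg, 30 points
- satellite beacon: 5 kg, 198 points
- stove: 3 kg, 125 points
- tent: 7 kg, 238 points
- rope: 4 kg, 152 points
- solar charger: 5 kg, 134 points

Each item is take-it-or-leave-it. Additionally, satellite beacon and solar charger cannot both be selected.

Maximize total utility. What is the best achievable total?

722

Taking headlamp + satellite beacon + stove + rope: 18 kg used, 722 in utility.
Next best is headlamp + satellite beacon + tent at 683 (18 kg) — short by 39.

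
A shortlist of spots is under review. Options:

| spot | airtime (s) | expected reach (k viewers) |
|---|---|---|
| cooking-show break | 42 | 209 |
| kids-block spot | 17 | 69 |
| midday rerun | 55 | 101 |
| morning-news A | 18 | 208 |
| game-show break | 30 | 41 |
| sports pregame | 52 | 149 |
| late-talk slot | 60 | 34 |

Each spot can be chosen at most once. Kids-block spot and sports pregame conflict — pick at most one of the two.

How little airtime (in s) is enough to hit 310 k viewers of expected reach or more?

60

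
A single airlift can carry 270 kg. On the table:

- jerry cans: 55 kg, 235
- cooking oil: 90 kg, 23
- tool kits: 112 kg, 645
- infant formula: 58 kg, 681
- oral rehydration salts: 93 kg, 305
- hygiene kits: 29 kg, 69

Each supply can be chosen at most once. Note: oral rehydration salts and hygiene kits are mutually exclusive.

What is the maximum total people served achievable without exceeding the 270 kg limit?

1631

Ranking by ratio (people served/kg): infant formula 11.74, tool kits 5.76, jerry cans 4.27.
Taking the top-ratio supplies first gives jerry cans + tool kits + infant formula + hygiene kits for 1630 (254 kg).
The 84 kg tied up in jerry cans and hygiene kits is better spent on oral rehydration salts — total rises to 1631 (263 kg).
No other feasible combination exceeds 1631.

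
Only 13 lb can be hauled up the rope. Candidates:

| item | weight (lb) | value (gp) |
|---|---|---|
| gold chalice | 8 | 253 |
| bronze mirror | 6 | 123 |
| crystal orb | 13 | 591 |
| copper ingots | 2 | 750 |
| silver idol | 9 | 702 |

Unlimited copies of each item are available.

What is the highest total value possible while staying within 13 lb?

Ranking by ratio (value/lb): copper ingots 375.00, silver idol 78.00, crystal orb 45.46, gold chalice 31.62.
The ratio ordering already packs tightly: 6×copper ingots, 12 lb, 4500.
Nothing else within 13 lb beats 4500.

4500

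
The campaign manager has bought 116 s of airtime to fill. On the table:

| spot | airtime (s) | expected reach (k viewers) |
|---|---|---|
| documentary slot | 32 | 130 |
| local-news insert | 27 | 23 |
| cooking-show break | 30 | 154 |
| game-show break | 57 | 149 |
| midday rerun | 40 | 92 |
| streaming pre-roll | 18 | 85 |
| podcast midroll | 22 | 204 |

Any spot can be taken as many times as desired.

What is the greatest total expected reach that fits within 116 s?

Best packing: 5×podcast midroll — 110 s, 1020 total.
Nothing else within 116 s beats 1020.

1020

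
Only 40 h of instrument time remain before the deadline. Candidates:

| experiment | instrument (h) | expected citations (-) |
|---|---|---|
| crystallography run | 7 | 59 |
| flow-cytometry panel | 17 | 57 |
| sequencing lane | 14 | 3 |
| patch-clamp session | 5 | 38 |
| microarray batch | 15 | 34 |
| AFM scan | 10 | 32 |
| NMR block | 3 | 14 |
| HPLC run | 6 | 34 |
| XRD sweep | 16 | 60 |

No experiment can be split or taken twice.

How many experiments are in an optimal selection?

5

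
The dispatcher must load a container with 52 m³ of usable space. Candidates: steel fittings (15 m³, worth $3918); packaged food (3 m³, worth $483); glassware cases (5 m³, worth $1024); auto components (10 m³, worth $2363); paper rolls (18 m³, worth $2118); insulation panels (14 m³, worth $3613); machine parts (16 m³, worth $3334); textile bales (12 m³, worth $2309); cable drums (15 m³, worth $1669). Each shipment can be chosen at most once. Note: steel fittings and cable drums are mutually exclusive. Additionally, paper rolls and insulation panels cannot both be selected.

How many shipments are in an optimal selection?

4

The maximum revenue within 52 m³ is 12203.
steel fittings + auto components + insulation panels + textile bales hits 12203 at 51 m³.
Any selection reaching 12203 contains exactly 4 shipments.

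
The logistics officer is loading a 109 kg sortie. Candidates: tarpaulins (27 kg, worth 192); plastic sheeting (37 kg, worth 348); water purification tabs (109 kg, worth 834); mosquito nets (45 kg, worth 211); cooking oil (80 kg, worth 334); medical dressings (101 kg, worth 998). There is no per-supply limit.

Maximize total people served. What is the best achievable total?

998

The ratio ordering already packs tightly: medical dressings, 101 kg, 998.
Nothing else within 109 kg beats 998.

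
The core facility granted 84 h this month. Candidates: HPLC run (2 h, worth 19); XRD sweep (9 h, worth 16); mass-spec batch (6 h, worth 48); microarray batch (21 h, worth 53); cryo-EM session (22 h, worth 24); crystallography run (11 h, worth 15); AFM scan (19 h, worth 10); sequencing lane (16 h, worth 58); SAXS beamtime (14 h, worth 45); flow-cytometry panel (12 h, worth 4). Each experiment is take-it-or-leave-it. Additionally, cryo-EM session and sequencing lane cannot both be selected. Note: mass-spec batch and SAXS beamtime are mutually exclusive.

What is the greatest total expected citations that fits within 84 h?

HPLC run + XRD sweep + mass-spec batch + microarray batch + crystallography run + AFM scan + sequencing lane uses 84 of the 84 h and totals 219.

219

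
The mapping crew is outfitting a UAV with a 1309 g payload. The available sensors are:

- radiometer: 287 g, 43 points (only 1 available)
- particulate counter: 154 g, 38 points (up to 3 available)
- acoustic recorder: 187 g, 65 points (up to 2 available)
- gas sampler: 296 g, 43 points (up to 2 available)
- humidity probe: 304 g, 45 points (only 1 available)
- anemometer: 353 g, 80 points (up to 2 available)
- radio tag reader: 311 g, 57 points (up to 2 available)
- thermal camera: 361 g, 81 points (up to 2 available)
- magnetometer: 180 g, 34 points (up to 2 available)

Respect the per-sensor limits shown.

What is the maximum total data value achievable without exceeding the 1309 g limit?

330

Filling by ratio: 3×particulate counter + 2×acoustic recorder + anemometer for 324, with 120 g left unused.
Replace 2×particulate counter and anemometer with 2×thermal camera: the trade gains 6 net, giving 330 at 1250 g.
Every other selection either busts 1309 g or exceeds an availability limit or fails to beat 330.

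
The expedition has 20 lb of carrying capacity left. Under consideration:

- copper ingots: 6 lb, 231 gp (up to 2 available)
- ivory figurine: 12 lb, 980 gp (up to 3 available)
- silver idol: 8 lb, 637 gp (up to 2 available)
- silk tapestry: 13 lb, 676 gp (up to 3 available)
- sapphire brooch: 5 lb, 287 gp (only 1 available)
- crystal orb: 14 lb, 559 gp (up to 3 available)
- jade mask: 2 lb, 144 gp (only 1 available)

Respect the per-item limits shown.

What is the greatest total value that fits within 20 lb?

Density check — ivory figurine 81.67, silver idol 79.62, jade mask 72.00 are the best per lb.
Taking ivory figurine + silver idol: 20 lb used, 1617 in value.
That's the maximum — no swap from here does better than 1617.

1617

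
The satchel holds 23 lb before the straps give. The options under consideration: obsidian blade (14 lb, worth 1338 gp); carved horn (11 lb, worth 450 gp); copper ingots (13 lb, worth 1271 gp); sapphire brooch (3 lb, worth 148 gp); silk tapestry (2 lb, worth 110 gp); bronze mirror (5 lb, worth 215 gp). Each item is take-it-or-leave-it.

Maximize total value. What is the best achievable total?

1744

Density check — copper ingots 97.77, obsidian blade 95.57, silk tapestry 55.00 are the best per lb.
Copper ingots + sapphire brooch + silk tapestry + bronze mirror uses 23 of the 23 lb and totals 1744.
Runner-up obsidian blade + sapphire brooch + bronze mirror tops out at 1701.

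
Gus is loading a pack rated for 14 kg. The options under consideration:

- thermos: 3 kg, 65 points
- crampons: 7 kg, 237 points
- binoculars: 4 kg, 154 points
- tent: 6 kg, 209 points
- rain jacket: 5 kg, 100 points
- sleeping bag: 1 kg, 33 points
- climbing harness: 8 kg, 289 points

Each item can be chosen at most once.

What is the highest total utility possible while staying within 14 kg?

By utility per kg: binoculars 38.50, climbing harness 36.12, tent 34.83, crampons 33.86 lead.
The ratio heuristic lands on binoculars + sleeping bag + climbing harness (476) but leaves 1 kg idle.
The 5 kg tied up in binoculars and sleeping bag is better spent on tent — total rises to 498 (14 kg).
Every other selection either busts 14 kg or fails to beat 498.

498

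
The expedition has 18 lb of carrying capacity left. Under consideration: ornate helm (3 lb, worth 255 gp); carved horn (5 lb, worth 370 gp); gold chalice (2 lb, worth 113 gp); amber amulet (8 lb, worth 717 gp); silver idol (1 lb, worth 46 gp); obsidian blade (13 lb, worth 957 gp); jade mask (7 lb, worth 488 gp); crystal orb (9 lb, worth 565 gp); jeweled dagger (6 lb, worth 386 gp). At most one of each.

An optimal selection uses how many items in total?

Optimal total is 1460.
ornate helm + amber amulet + jade mask hits 1460 at 18 lb.
Every optimal selection uses 3 items.

3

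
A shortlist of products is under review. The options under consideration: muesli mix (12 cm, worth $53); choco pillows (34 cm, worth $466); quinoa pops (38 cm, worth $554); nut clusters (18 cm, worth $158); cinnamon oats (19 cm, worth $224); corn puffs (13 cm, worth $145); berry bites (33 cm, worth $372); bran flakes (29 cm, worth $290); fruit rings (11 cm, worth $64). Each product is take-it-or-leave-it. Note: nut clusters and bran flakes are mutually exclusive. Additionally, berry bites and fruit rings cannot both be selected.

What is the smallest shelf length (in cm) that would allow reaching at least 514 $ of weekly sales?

Minimise cm subject to total weekly sales ≥ 514.
quinoa pops: 554 weekly sales at 38 cm.
Any bundle with less than 38 cm falls short of 514.

38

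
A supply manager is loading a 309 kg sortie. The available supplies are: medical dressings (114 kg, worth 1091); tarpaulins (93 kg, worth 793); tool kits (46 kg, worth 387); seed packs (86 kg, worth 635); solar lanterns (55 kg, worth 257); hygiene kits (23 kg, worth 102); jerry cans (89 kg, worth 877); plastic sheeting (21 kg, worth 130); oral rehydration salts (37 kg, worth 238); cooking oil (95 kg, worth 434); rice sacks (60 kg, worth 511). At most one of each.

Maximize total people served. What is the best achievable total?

Density check — jerry cans 9.85, medical dressings 9.57, tarpaulins 8.53 are the best per kg.
A density-first pass picks medical dressings + tarpaulins + jerry cans — 2761 at 296 kg.
Dropping tarpaulins frees 93 kg; slotting in tool kits + rice sacks (106 kg) lifts the total to 2866 at 309 kg.

2866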